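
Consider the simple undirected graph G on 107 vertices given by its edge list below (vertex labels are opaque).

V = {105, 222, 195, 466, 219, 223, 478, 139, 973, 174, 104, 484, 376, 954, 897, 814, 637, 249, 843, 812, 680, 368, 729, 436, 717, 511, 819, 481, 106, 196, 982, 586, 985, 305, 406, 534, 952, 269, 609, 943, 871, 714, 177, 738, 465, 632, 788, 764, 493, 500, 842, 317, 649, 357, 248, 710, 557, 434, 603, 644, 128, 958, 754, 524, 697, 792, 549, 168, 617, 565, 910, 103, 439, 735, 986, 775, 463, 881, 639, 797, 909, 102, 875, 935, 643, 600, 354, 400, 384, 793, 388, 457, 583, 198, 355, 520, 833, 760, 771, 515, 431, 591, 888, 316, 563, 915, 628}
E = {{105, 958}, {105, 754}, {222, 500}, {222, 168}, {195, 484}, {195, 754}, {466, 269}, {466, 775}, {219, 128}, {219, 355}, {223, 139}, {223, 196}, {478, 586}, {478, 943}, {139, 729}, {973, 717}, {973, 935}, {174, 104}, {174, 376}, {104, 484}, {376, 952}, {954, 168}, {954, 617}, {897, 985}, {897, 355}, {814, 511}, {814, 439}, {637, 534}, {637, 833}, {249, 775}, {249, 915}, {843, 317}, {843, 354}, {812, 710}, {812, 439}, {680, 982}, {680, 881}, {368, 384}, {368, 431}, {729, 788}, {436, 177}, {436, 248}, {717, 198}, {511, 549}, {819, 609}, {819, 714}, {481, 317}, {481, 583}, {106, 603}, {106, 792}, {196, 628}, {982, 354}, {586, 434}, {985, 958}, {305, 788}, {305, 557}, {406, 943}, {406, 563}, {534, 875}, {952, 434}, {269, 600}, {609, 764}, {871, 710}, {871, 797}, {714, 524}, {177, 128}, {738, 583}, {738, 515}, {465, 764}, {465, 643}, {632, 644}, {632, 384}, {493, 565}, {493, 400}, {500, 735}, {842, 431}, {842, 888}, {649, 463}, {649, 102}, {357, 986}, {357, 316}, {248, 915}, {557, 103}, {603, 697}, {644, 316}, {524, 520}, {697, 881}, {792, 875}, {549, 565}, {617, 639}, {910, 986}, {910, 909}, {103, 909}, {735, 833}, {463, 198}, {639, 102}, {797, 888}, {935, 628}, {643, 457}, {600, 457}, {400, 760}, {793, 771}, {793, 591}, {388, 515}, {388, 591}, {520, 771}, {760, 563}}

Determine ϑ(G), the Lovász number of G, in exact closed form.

107*cos(pi/107)/(cos(pi/107) + 1)

deg(649) = 2; N(649) = {463, 102}.
N(400) = {493, 760}, |N(400)| = 2.
deg(973) = 2; N(973) = {717, 935}.
N(735) = {500, 833}, |N(735)| = 2.
Regular of degree 2 on 107 vertices: connected 2-regular on 107 ⇒ C_{107}.
spec(A) ≈ [2.0, 1.997, 1.986, 1.969, 1.945, 1.914, 1.877, 1.833, 1.783, 1.727, 1.665, 1.597, 1.524, 1.445, 1.361, 1.273, 1.18, 1.084, 0.983, 0.879, 0.772, 0.663, 0.551, 0.437, 0.322, 0.205, 0.088, -0.029, -0.147, -0.263, -0.379, -0.494, -0.607, -0.718, -0.826, -0.931, -1.034, -1.132, -1.227, -1.318, -1.404, -1.485, -1.561, -1.632, -1.697, -1.756, -1.809, -1.856, -1.897, -1.931, -1.958, -1.978, -1.992, -1.999] (distinct, 3 d.p.).
ϑ = −N·λ_min/(λ_max−λ_min) = −107·(-2*cos(pi/107))/(2−(-2*cos(pi/107))) = 107*cos(pi/107)/(cos(pi/107) + 1).
≈ 53.488468432 (to 9 d.p.).
Lovász sandwich 53 ≤ 107*cos(pi/107)/(cos(pi/107) + 1) ≤ 54: both strict.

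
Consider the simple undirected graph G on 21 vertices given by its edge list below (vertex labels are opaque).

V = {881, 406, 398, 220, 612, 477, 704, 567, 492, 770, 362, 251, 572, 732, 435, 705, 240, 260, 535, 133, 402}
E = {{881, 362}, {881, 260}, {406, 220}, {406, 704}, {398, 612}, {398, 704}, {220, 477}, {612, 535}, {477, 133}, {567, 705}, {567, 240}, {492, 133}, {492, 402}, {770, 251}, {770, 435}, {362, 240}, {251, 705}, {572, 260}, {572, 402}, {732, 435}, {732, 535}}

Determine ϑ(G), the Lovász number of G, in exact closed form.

21*cos(pi/21)/(cos(pi/21) + 1)

deg(567) = 2; N(567) = {705, 240}.
N(435) = {770, 732}, |N(435)| = 2.
N(240) = {567, 362}, |N(240)| = 2.
N(705) = {567, 251}, |N(705)| = 2.
Regular of degree 2 on 21 vertices: a single 21-cycle (edge-transitive).
Distinct eigenvalues (to 6 d.p.): [2.0, 1.911146, 1.652478, 1.24698, 0.730682, 0.14946, -0.445042, -1.0, -1.466104, -1.801938, -1.977662].
−21·(-2*cos(pi/21)) / ((2)−(-2*cos(pi/21))) = 21*cos(pi/21)/(cos(pi/21) + 1) = ϑ(G).
Numerically 10.441032529.
Sandwich: α(G)=10 ≤ ϑ(G)=21*cos(pi/21)/(cos(pi/21) + 1) ≤ χ(Ḡ)=11 (both strict).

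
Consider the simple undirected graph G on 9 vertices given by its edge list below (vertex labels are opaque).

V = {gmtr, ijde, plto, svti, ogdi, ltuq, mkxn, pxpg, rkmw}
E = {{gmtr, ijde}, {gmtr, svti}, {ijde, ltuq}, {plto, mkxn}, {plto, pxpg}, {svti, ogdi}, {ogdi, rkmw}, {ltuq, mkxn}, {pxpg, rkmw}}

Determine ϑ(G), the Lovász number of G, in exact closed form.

9*cos(pi/9)/(cos(pi/9) + 1)

Vertex plto has 2 neighbors: mkxn, pxpg.
N(rkmw) = {ogdi, pxpg}, |N(rkmw)| = 2.
deg(svti) = 2; N(svti) = {gmtr, ogdi}.
deg(gmtr) = 2; N(gmtr) = {ijde, svti}.
G on 9 vertices is 2-regular; this is C_{9}, the 9-cycle.
A has 5 distinct eigenvalues ≈ [2.0, 1.532089, 0.347296, -1.0, -1.879385].
−9·(-2*cos(pi/9)) / ((2)−(-2*cos(pi/9))) = 9*cos(pi/9)/(cos(pi/9) + 1) = ϑ(G).
Numerically 4.360089581.
4 ≤ 9*cos(pi/9)/(cos(pi/9) + 1) ≤ 5: both strict.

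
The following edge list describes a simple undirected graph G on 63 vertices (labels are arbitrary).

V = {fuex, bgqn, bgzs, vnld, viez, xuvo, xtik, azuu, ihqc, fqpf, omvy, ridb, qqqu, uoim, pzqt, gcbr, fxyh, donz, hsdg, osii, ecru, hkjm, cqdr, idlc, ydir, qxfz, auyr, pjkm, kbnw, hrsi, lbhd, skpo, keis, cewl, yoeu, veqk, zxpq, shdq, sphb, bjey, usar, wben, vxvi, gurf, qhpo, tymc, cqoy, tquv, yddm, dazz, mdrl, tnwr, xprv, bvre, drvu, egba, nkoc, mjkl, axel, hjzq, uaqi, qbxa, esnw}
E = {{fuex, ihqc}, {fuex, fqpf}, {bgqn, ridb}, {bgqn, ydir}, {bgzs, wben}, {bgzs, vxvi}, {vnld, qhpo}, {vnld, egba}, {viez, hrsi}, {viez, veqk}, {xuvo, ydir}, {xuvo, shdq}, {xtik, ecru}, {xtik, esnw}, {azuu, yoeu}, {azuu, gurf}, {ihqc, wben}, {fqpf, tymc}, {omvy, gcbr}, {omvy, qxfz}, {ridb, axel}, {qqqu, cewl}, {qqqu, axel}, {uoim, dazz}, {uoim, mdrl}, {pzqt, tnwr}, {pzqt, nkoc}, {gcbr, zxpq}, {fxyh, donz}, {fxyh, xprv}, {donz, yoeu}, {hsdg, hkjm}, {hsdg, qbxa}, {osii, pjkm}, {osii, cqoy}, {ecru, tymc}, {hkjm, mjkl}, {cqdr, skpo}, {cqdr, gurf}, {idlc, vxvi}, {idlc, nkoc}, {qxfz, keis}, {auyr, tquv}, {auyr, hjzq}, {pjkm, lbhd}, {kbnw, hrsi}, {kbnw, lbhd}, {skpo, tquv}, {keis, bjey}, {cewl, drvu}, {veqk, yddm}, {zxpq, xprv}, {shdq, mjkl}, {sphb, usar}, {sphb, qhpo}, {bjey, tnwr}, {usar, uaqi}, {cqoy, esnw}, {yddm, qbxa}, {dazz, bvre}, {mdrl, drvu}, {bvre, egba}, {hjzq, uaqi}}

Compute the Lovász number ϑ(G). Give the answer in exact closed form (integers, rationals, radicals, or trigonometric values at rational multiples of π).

63*cos(pi/63)/(cos(pi/63) + 1)

deg(hjzq) = 2; N(hjzq) = {auyr, uaqi}.
Vertex ridb has 2 neighbors: bgqn, axel.
Vertex mdrl has 2 neighbors: uoim, drvu.
Vertex zxpq has 2 neighbors: gcbr, xprv.
2-regular, N=63; this is C_{63}, the 63-cycle.
The 32 distinct eigenvalues: [2.0, 1.99, 1.96, 1.911, 1.843, 1.756, 1.652, 1.532, 1.396, 1.247, 1.085, 0.912, 0.731, 0.542, 0.347, 0.149, -0.05, -0.249, -0.445, -0.637, -0.823, -1.0, -1.167, -1.323, -1.466, -1.594, -1.707, -1.802, -1.879, -1.938, -1.978, -1.998].
With N=63: ϑ(G) = 63·(-(-1)*2*cos(pi/63))/(2−(-2*cos(pi/63))) = 63*cos(pi/63)/(cos(pi/63) + 1).
Numerically 31.4804.
Lovász sandwich 31 ≤ 63*cos(pi/63)/(cos(pi/63) + 1) ≤ 32: both strict.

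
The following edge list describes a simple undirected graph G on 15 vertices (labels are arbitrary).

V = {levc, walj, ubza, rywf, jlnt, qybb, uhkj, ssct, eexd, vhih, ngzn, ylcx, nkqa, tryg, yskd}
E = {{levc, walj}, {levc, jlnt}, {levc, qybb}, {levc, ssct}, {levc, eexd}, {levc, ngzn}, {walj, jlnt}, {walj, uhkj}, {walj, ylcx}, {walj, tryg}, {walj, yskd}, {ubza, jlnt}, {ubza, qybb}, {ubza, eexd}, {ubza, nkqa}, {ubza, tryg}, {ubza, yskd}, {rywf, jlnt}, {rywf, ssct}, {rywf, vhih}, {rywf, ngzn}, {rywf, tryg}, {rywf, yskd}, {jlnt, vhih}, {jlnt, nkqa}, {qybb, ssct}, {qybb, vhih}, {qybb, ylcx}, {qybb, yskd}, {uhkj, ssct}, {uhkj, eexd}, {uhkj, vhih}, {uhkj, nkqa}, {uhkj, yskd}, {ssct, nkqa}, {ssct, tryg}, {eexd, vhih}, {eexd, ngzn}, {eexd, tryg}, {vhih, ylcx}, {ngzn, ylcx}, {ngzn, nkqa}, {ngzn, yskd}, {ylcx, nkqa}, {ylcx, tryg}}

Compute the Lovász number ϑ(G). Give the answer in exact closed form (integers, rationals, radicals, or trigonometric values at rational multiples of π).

Vertex vhih has 6 neighbors: rywf, jlnt, qybb, uhkj, eexd, ylcx.
N(levc) = {walj, jlnt, qybb, ssct, eexd, ngzn}, |N(levc)| = 6.
N(rywf) = {jlnt, ssct, vhih, ngzn, tryg, yskd}, |N(rywf)| = 6.
deg(tryg) = 6; N(tryg) = {walj, ubza, rywf, ssct, eexd, ylcx}.
Regular of degree 6 on 15 vertices: this is K(6,2), the Kneser graph.
A has 3 distinct eigenvalues ≈ [6.0, 1.0, -3.0].
λ_max=6, λ_min=-3; ϑ = −15·λ_min/(λ_max−λ_min) = 5.
Numerically 5.0000000.

5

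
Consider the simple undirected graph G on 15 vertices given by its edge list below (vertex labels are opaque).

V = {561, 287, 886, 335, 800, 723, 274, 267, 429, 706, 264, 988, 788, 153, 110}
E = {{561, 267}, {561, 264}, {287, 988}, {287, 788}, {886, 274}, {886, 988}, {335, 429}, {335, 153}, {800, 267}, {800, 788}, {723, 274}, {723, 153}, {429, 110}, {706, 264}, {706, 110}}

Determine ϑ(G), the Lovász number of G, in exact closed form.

N(723) = {274, 153}, |N(723)| = 2.
Vertex 274 has 2 neighbors: 886, 723.
N(267) = {561, 800}, |N(267)| = 2.
deg(886) = 2; N(886) = {274, 988}.
deg(v) = 2 for all v (|V|=15); connected 2-regular on 15 ⇒ C_{15}.
The 8 distinct eigenvalues: [2.0, 1.8271, 1.3383, 0.618, -0.2091, -1.0, -1.618, -1.9563].
ϑ = −N·λ_min/(λ_max−λ_min) = −15·(-2*cos(pi/15))/(2−(-2*cos(pi/15))) = 15*cos(pi/15)/(cos(pi/15) + 1).
≈ 7.4171 (to 4 d.p.).
Lovász sandwich 7 ≤ 15*cos(pi/15)/(cos(pi/15) + 1) ≤ 8: both strict.

15*cos(pi/15)/(cos(pi/15) + 1)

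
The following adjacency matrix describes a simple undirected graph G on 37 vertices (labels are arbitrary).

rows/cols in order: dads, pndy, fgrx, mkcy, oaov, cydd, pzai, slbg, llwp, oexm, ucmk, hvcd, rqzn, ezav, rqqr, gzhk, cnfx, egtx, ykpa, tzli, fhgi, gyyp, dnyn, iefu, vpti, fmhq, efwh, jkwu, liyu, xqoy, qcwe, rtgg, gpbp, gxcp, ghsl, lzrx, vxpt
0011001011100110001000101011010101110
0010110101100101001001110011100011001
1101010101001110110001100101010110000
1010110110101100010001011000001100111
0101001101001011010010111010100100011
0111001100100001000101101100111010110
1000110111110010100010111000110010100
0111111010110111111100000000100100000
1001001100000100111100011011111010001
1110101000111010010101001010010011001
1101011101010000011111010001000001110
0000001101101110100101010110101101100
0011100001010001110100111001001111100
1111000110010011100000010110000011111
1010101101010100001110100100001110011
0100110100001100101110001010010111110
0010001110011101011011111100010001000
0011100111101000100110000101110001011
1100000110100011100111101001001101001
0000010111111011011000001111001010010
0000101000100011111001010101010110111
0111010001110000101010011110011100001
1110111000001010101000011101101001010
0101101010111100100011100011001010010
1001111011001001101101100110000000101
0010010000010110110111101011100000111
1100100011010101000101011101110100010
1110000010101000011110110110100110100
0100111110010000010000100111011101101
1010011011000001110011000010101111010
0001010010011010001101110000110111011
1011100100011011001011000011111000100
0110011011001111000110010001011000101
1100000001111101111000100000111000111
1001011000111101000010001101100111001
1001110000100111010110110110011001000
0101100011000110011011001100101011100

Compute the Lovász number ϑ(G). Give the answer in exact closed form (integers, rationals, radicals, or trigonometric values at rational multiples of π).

N(tzli) = {cydd, slbg, llwp, oexm, ucmk, hvcd, rqzn, rqqr, gzhk, egtx, ykpa, vpti, fmhq, efwh, jkwu, qcwe, gpbp, lzrx}, |N(tzli)| = 18.
deg(liyu) = 18; N(liyu) = {pndy, oaov, cydd, pzai, slbg, llwp, hvcd, egtx, dnyn, fmhq, efwh, jkwu, xqoy, qcwe, rtgg, gxcp, ghsl, vxpt}.
Vertex fhgi has 18 neighbors: oaov, pzai, ucmk, rqqr, gzhk, cnfx, egtx, ykpa, gyyp, iefu, fmhq, jkwu, xqoy, rtgg, gpbp, ghsl, lzrx, vxpt.
deg(oexm) = 18; N(oexm) = {dads, pndy, fgrx, oaov, pzai, ucmk, hvcd, rqzn, rqqr, egtx, tzli, gyyp, vpti, efwh, xqoy, gpbp, gxcp, vxpt}.
37-vertex 18-regular graph: Paley(37): SR with (k,λ,μ)=(18,8,9).
The 3 distinct eigenvalues: [18.0, 2.5414, -3.5414].
With N=37: ϑ(G) = 37·(-(-sqrt(37)/2 - 1/2))/(18−(-sqrt(37)/2 - 1/2)) = sqrt(37).
= 6.0828… (decimal).

sqrt(37)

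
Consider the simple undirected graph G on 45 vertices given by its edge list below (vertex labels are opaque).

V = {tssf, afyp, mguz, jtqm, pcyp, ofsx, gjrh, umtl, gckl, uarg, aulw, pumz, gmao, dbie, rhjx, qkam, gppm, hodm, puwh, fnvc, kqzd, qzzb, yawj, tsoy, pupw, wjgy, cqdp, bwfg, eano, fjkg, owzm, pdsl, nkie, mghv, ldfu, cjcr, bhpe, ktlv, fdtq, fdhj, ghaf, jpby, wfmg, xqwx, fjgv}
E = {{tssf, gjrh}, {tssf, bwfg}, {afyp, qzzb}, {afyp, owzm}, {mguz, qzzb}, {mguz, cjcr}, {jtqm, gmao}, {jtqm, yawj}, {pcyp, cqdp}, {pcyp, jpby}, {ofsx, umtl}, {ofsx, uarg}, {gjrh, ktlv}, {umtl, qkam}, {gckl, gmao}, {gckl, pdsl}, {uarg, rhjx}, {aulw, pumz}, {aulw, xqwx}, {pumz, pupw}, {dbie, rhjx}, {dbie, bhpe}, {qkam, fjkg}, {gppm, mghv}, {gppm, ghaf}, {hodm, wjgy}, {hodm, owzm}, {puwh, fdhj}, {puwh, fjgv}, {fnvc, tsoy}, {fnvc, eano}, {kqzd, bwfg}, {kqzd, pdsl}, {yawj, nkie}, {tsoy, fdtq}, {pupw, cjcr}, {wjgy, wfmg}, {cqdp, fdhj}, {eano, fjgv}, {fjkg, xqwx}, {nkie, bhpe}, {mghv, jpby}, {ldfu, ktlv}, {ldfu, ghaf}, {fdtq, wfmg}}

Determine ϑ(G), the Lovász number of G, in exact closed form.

deg(bwfg) = 2; N(bwfg) = {tssf, kqzd}.
Vertex xqwx has 2 neighbors: aulw, fjkg.
Vertex afyp has 2 neighbors: qzzb, owzm.
Vertex fnvc has 2 neighbors: tsoy, eano.
Every vertex has degree 2 (N=45); a single 45-cycle (edge-transitive).
A has 23 distinct eigenvalues ≈ [2.0, 1.98054, 1.92252, 1.82709, 1.6961, 1.53209, 1.33826, 1.11839, 0.87674, 0.61803, 0.3473, 0.0698, -0.20906, -0.48384, -0.74921, -1.0, -1.23132, -1.43868, -1.61803, -1.7659, -1.87939, -1.9563, -1.99513].
−45·(-2*cos(pi/45)) / ((2)−(-2*cos(pi/45))) = 45*cos(pi/45)/(cos(pi/45) + 1) = ϑ(G).
≈ 22.4726 (to 4 d.p.).
Sandwich: α(G)=22 ≤ ϑ(G)=45*cos(pi/45)/(cos(pi/45) + 1) ≤ χ(Ḡ)=23 (both strict).

45*cos(pi/45)/(cos(pi/45) + 1)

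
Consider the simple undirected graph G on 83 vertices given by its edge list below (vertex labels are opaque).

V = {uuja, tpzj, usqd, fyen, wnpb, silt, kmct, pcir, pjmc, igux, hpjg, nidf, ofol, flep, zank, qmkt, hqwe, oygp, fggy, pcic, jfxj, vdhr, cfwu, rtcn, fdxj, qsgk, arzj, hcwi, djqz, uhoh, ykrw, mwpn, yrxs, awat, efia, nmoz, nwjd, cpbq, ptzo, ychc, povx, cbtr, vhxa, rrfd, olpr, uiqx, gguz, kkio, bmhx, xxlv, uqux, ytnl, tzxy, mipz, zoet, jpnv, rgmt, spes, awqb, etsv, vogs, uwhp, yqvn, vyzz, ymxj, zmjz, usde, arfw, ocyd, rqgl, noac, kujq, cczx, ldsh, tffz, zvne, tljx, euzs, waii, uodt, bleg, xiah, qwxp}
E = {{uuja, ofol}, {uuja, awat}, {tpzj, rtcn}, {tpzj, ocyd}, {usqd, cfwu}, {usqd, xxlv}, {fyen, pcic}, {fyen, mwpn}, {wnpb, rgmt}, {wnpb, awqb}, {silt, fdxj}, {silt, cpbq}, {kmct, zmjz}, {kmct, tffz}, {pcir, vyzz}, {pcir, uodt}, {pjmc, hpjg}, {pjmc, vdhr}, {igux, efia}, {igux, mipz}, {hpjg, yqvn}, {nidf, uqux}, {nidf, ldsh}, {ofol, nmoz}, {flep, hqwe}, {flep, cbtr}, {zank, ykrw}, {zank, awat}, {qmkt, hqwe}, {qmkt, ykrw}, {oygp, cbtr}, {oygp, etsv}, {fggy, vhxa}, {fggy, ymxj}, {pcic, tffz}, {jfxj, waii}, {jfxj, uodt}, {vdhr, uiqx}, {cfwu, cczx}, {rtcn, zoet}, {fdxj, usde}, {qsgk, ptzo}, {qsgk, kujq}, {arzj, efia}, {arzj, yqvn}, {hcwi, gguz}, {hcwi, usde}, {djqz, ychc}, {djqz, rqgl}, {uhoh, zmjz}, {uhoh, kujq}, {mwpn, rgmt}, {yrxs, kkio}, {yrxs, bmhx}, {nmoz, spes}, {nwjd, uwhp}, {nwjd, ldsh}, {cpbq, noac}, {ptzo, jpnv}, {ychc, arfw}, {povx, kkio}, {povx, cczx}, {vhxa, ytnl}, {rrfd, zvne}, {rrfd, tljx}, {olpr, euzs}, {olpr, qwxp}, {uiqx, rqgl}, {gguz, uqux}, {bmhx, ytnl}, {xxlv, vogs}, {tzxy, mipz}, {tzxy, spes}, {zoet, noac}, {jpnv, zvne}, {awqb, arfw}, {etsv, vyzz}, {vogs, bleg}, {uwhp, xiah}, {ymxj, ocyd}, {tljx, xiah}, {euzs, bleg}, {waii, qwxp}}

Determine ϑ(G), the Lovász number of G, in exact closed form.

N(awat) = {uuja, zank}, |N(awat)| = 2.
Vertex igux has 2 neighbors: efia, mipz.
Vertex ldsh has 2 neighbors: nidf, nwjd.
Vertex rtcn has 2 neighbors: tpzj, zoet.
Every vertex has degree 2 (N=83); connected 2-regular on 83 ⇒ C_{83}.
The 42 distinct eigenvalues: [2.0, 1.994, 1.977, 1.949, 1.909, 1.858, 1.797, 1.726, 1.644, 1.553, 1.454, 1.346, 1.23, 1.107, 0.978, 0.843, 0.704, 0.56, 0.413, 0.264, 0.113, -0.038, -0.189, -0.339, -0.487, -0.632, -0.774, -0.911, -1.043, -1.169, -1.289, -1.401, -1.505, -1.6, -1.686, -1.763, -1.829, -1.885, -1.93, -1.964, -1.987, -1.999].
ϑ = −N·λ_min/(λ_max−λ_min) = −83·(-2*cos(pi/83))/(2−(-2*cos(pi/83))) = 83*cos(pi/83)/(cos(pi/83) + 1).
ϑ(G) ≈ 41.4851.
41 ≤ 83*cos(pi/83)/(cos(pi/83) + 1) ≤ 42: both strict.

83*cos(pi/83)/(cos(pi/83) + 1)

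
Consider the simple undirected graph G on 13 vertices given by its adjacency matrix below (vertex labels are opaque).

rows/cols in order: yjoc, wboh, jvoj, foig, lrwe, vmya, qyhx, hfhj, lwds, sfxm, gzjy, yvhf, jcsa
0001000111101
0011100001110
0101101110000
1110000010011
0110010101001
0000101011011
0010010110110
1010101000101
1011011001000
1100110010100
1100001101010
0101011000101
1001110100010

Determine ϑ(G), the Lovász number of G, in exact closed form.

deg(jcsa) = 6; N(jcsa) = {yjoc, foig, lrwe, vmya, hfhj, yvhf}.
deg(yjoc) = 6; N(yjoc) = {foig, hfhj, lwds, sfxm, gzjy, jcsa}.
deg(vmya) = 6; N(vmya) = {lrwe, qyhx, lwds, sfxm, yvhf, jcsa}.
deg(yvhf) = 6; N(yvhf) = {wboh, foig, vmya, qyhx, gzjy, jcsa}.
6-regular, N=13; SR(13,6,2,3) — a Paley graph.
The 3 distinct eigenvalues: [6.0, 1.30278, -2.30278].
λ_max=6, λ_min=-sqrt(13)/2 - 1/2; ϑ = −13·λ_min/(λ_max−λ_min) = sqrt(13).
Numerically 3.60555128.

sqrt(13)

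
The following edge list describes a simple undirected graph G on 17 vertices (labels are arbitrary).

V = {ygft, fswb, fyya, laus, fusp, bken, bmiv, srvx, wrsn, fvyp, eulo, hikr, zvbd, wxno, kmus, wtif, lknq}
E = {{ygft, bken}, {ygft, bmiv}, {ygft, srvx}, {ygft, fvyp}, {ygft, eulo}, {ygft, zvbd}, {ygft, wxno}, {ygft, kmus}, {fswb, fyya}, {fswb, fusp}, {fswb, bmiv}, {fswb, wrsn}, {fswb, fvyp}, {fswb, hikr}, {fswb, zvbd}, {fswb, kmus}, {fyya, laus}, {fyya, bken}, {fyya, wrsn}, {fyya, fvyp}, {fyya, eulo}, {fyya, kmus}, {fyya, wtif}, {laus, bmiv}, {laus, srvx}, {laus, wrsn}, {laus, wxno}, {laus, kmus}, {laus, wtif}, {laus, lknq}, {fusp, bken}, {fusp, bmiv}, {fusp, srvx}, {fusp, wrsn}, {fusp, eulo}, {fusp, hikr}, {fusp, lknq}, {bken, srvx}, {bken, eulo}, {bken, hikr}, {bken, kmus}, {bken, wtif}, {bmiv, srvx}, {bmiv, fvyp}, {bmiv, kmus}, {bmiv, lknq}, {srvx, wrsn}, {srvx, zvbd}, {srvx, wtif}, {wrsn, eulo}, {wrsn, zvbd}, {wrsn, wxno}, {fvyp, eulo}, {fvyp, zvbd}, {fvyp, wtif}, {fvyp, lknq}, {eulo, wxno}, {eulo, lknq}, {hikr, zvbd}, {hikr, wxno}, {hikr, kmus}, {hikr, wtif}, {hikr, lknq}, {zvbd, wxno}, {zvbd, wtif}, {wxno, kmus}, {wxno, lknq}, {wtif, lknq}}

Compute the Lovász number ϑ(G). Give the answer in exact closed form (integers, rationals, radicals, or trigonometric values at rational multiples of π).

sqrt(17)

Vertex wtif has 8 neighbors: fyya, laus, bken, srvx, fvyp, hikr, zvbd, lknq.
Vertex wrsn has 8 neighbors: fswb, fyya, laus, fusp, srvx, eulo, zvbd, wxno.
Vertex eulo has 8 neighbors: ygft, fyya, fusp, bken, wrsn, fvyp, wxno, lknq.
deg(srvx) = 8; N(srvx) = {ygft, laus, fusp, bken, bmiv, wrsn, zvbd, wtif}.
Every vertex has degree 8 (N=17); SR(17,8,3,4) — a Paley graph.
The 3 distinct eigenvalues: [8.0, 1.562, -2.562].
With N=17: ϑ(G) = 17·(-(-sqrt(17)/2 - 1/2))/(8−(-sqrt(17)/2 - 1/2)) = sqrt(17).
ϑ(G) ≈ 4.12310563.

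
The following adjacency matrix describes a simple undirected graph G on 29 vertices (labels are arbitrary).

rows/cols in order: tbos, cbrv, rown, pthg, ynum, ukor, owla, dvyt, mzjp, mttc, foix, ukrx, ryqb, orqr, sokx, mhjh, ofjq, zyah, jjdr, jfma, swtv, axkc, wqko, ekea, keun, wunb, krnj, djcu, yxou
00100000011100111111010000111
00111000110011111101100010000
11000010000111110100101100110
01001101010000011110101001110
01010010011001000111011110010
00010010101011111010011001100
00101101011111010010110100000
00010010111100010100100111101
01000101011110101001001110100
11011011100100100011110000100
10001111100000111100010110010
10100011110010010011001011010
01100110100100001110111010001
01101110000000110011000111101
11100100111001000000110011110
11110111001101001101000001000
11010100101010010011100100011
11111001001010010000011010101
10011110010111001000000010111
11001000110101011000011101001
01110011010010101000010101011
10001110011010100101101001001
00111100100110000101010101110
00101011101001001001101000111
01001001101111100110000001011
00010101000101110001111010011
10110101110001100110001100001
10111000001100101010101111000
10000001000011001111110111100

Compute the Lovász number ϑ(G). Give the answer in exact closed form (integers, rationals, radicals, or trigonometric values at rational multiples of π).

sqrt(29)

N(axkc) = {tbos, ynum, ukor, owla, mttc, foix, ryqb, sokx, zyah, jfma, swtv, wqko, wunb, yxou}, |N(axkc)| = 14.
Vertex ukrx has 14 neighbors: tbos, rown, owla, dvyt, mzjp, mttc, ryqb, mhjh, jjdr, jfma, wqko, keun, wunb, djcu.
Vertex ofjq has 14 neighbors: tbos, cbrv, pthg, ukor, mzjp, foix, ryqb, mhjh, jjdr, jfma, swtv, ekea, djcu, yxou.
N(wunb) = {pthg, ukor, dvyt, ukrx, orqr, sokx, mhjh, jfma, swtv, axkc, wqko, keun, djcu, yxou}, |N(wunb)| = 14.
G on 29 vertices is 14-regular; SR(29,14,6,7) — a Paley graph.
Distinct eigenvalues (to 5 d.p.): [14.0, 2.19258, -3.19258].
Lovász: ϑ = −29(-sqrt(29)/2 - 1/2)/(14+-(-sqrt(29)/2 - 1/2)) = sqrt(29).
= 5.3851648… (decimal).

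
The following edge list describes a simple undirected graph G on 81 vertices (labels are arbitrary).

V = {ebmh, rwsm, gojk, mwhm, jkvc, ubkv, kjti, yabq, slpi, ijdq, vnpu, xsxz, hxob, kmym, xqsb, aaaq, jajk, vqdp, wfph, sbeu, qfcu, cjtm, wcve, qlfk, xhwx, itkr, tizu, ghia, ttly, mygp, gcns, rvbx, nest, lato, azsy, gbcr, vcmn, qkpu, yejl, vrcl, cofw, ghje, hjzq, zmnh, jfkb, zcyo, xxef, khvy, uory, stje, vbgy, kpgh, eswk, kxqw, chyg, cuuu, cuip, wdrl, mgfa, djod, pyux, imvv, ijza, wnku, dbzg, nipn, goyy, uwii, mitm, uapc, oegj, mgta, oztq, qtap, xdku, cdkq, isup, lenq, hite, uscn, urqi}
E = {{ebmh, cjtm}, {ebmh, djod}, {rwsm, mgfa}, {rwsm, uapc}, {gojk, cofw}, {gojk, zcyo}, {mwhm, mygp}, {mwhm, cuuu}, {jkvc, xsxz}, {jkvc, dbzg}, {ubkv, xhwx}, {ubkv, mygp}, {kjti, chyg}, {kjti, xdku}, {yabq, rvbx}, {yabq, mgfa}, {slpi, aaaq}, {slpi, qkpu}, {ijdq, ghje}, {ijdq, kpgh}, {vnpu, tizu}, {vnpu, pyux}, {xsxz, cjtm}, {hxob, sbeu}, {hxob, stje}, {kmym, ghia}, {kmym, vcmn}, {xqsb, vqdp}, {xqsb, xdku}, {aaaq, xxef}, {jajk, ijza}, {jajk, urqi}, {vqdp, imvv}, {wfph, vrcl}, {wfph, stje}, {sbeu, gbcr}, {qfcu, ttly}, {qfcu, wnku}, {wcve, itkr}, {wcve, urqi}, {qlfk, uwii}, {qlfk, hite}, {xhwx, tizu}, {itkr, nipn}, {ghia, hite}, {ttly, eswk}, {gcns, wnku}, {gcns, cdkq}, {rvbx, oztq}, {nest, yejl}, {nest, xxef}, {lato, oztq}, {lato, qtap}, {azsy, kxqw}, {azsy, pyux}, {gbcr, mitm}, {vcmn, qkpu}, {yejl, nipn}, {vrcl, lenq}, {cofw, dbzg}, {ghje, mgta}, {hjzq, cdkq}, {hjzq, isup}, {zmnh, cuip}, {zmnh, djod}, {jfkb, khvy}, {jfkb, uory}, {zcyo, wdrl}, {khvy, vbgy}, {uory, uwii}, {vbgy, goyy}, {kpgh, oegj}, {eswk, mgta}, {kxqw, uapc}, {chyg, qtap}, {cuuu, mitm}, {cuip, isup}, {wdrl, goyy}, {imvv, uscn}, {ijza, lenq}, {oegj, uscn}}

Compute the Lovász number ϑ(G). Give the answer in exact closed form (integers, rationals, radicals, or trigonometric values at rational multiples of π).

deg(pyux) = 2; N(pyux) = {vnpu, azsy}.
Vertex rvbx has 2 neighbors: yabq, oztq.
deg(hjzq) = 2; N(hjzq) = {cdkq, isup}.
deg(uory) = 2; N(uory) = {jfkb, uwii}.
81-vertex 2-regular graph: a single 81-cycle (edge-transitive).
spec(A) ≈ [2.0, 1.99399, 1.97598, 1.94609, 1.9045, 1.85145, 1.78727, 1.71233, 1.6271, 1.53209, 1.42786, 1.31504, 1.19432, 1.06641, 0.93209, 0.79216, 0.64747, 0.49888, 0.3473, 0.19362, 0.03878, -0.11629, -0.27066, -0.42341, -0.57361, -0.72036, -0.86277, -1.0, -1.13121, -1.25562, -1.37248, -1.48109, -1.58079, -1.67098, -1.75112, -1.82073, -1.87939, -1.92674, -1.96251, -1.98648, -1.9985] (distinct, 5 d.p.).
Lovász (edge-transitive): ϑ = −81·(-2*cos(pi/81))/((2)−(-2*cos(pi/81))) = 81*cos(pi/81)/(cos(pi/81) + 1).
Numerically 40.484765310.
Sandwich: α(G)=40 ≤ ϑ(G)=81*cos(pi/81)/(cos(pi/81) + 1) ≤ χ(Ḡ)=41 (both strict).

81*cos(pi/81)/(cos(pi/81) + 1)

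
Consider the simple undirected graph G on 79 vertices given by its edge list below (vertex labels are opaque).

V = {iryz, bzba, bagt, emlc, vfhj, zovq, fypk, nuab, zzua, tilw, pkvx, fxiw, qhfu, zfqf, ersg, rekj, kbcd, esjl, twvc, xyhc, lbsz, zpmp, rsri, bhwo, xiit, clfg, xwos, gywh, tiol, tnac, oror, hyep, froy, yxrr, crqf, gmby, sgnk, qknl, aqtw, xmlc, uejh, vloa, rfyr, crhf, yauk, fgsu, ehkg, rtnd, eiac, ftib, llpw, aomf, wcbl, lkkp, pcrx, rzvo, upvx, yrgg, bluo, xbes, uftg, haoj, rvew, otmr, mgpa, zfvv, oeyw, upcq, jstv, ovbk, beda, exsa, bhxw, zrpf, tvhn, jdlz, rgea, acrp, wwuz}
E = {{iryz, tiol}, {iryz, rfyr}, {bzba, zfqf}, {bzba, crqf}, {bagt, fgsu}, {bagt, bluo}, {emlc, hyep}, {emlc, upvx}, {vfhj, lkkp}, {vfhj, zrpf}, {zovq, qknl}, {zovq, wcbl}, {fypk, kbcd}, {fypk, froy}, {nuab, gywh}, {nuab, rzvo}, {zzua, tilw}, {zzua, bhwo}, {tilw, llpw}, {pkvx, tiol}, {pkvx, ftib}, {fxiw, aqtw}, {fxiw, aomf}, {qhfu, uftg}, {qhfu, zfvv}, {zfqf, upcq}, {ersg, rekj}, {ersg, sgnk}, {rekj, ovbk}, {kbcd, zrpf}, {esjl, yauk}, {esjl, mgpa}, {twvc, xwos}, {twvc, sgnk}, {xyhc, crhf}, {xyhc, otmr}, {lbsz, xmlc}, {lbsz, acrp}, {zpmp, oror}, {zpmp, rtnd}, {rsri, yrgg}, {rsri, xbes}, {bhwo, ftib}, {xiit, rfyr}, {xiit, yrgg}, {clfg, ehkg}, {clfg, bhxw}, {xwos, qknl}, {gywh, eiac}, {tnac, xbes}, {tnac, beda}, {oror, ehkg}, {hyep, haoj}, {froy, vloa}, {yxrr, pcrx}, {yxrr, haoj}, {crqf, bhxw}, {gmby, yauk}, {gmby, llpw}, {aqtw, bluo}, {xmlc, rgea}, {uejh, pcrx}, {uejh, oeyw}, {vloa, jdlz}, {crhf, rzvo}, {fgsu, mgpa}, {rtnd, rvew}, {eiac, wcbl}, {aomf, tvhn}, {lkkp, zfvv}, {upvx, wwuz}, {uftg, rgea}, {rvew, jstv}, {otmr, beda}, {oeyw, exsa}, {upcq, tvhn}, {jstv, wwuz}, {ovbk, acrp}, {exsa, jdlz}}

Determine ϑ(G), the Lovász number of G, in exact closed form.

Vertex aqtw has 2 neighbors: fxiw, bluo.
N(otmr) = {xyhc, beda}, |N(otmr)| = 2.
N(ehkg) = {clfg, oror}, |N(ehkg)| = 2.
N(rzvo) = {nuab, crhf}, |N(rzvo)| = 2.
deg(v) = 2 for all v (|V|=79); connected 2-regular on 79 ⇒ C_{79}.
The 40 distinct eigenvalues: [2.0, 1.994, 1.975, 1.943, 1.9, 1.844, 1.777, 1.698, 1.609, 1.509, 1.4, 1.282, 1.156, 1.023, 0.883, 0.738, 0.588, 0.434, 0.277, 0.119, -0.04, -0.199, -0.356, -0.511, -0.663, -0.811, -0.954, -1.09, -1.22, -1.342, -1.456, -1.56, -1.655, -1.739, -1.812, -1.873, -1.923, -1.961, -1.986, -1.998].
Lovász: ϑ = −79(-2*cos(pi/79))/(2+-(-1)*2*cos(pi/79)) = 79*cos(pi/79)/(cos(pi/79) + 1).
Numerically 39.484379420.
Sandwich: α(G)=39 ≤ ϑ(G)=79*cos(pi/79)/(cos(pi/79) + 1) ≤ χ(Ḡ)=40 (both strict).

79*cos(pi/79)/(cos(pi/79) + 1)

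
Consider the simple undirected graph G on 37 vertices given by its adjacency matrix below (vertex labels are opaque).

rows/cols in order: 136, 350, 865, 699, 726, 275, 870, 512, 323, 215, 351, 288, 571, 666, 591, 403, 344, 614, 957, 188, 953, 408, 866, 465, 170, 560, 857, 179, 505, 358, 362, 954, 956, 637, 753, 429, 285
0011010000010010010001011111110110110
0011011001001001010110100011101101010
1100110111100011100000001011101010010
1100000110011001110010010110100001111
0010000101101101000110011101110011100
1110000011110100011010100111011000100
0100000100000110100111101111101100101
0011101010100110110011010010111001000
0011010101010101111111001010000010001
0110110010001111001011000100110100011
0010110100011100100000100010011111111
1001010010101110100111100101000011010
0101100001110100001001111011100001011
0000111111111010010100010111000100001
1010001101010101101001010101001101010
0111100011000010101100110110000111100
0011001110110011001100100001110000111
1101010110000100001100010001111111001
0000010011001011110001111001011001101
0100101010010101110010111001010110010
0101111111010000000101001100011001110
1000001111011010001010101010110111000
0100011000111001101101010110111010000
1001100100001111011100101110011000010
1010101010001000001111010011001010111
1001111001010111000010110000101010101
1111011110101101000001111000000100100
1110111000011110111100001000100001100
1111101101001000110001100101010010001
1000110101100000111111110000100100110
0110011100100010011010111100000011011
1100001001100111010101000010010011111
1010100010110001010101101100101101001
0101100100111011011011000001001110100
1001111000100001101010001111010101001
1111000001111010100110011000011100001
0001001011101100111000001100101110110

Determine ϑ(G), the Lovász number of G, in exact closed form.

deg(726) = 18; N(726) = {865, 512, 215, 351, 571, 666, 403, 188, 953, 465, 170, 560, 179, 505, 358, 956, 637, 753}.
N(591) = {136, 865, 870, 512, 215, 288, 666, 403, 344, 957, 408, 465, 560, 179, 362, 954, 637, 429}, |N(591)| = 18.
Vertex 275 has 18 neighbors: 136, 350, 865, 323, 215, 351, 288, 666, 614, 957, 953, 866, 560, 857, 179, 358, 362, 753.
N(865) = {136, 350, 726, 275, 512, 323, 215, 351, 591, 403, 344, 170, 857, 179, 505, 362, 956, 429}, |N(865)| = 18.
37-vertex 18-regular graph: SR(37,18,8,9) — a Paley graph.
spec(A) ≈ [18.0, 2.541381, -3.541381] (distinct, 6 d.p.).
Lovász (edge-transitive): ϑ = −37·(-sqrt(37)/2 - 1/2)/((18)−(-sqrt(37)/2 - 1/2)) = sqrt(37).
= 6.082763… (decimal).

sqrt(37)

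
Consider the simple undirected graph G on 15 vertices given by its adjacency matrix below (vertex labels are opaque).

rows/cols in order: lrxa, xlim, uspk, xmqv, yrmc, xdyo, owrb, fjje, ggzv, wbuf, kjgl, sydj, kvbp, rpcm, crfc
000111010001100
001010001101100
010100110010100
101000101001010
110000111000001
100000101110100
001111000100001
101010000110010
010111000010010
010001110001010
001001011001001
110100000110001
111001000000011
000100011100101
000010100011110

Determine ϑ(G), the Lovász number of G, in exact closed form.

N(xdyo) = {lrxa, owrb, ggzv, wbuf, kjgl, kvbp}, |N(xdyo)| = 6.
deg(owrb) = 6; N(owrb) = {uspk, xmqv, yrmc, xdyo, wbuf, crfc}.
Vertex wbuf has 6 neighbors: xlim, xdyo, owrb, fjje, sydj, rpcm.
Vertex kvbp has 6 neighbors: lrxa, xlim, uspk, xdyo, rpcm, crfc.
15-vertex 6-regular graph: Kneser K(6,2) on C(6,2)=15 vertices.
A has 3 distinct eigenvalues ≈ [6.0, 1.0, -3.0].
−15·(-3) / ((6)−(-3)) = 5 = ϑ(G).
≈ 5.0000000 (to 7 d.p.).

5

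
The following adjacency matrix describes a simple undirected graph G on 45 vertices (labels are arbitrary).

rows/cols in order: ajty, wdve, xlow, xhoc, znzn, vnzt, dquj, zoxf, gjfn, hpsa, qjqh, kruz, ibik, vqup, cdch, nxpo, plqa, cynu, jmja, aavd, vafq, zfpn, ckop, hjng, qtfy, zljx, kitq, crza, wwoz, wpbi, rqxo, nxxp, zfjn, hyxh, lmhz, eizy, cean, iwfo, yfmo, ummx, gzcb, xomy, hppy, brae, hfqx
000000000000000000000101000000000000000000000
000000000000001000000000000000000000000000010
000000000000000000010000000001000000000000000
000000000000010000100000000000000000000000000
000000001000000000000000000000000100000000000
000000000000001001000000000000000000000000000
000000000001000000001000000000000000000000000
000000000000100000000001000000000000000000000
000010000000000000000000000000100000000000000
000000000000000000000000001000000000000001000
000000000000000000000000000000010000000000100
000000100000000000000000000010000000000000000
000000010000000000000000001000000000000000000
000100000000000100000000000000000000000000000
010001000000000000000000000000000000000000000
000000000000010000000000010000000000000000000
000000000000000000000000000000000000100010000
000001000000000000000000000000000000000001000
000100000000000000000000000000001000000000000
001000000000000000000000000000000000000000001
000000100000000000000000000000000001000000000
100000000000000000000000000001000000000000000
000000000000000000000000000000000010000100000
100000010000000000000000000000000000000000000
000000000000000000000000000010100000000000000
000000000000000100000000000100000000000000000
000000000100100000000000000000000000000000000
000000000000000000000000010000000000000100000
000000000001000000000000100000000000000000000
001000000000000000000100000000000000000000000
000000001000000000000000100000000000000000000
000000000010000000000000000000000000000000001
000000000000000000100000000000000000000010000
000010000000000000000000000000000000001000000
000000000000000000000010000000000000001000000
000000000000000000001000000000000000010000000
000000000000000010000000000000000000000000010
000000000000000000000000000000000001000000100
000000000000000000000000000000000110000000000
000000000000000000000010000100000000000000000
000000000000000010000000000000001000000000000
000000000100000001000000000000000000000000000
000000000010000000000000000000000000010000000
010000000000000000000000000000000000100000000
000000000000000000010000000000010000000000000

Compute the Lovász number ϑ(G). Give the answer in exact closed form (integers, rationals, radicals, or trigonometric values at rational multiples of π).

N(zljx) = {nxpo, crza}, |N(zljx)| = 2.
N(vnzt) = {cdch, cynu}, |N(vnzt)| = 2.
Vertex hfqx has 2 neighbors: aavd, nxxp.
Vertex wwoz has 2 neighbors: kruz, qtfy.
Regular of degree 2 on 45 vertices: a single 45-cycle (edge-transitive).
The 23 distinct eigenvalues: [2.0, 1.980536, 1.922523, 1.827091, 1.696096, 1.532089, 1.338261, 1.118386, 0.876742, 0.618034, 0.347296, 0.069799, -0.209057, -0.483844, -0.749213, -1.0, -1.231323, -1.43868, -1.618034, -1.765895, -1.879385, -1.956295, -1.995128].
Lovász (edge-transitive): ϑ = −45·(-2*cos(pi/45))/((2)−(-2*cos(pi/45))) = 45*cos(pi/45)/(cos(pi/45) + 1).
= 22.4726… (decimal).
Lovász sandwich 22 ≤ 45*cos(pi/45)/(cos(pi/45) + 1) ≤ 23: both strict.

45*cos(pi/45)/(cos(pi/45) + 1)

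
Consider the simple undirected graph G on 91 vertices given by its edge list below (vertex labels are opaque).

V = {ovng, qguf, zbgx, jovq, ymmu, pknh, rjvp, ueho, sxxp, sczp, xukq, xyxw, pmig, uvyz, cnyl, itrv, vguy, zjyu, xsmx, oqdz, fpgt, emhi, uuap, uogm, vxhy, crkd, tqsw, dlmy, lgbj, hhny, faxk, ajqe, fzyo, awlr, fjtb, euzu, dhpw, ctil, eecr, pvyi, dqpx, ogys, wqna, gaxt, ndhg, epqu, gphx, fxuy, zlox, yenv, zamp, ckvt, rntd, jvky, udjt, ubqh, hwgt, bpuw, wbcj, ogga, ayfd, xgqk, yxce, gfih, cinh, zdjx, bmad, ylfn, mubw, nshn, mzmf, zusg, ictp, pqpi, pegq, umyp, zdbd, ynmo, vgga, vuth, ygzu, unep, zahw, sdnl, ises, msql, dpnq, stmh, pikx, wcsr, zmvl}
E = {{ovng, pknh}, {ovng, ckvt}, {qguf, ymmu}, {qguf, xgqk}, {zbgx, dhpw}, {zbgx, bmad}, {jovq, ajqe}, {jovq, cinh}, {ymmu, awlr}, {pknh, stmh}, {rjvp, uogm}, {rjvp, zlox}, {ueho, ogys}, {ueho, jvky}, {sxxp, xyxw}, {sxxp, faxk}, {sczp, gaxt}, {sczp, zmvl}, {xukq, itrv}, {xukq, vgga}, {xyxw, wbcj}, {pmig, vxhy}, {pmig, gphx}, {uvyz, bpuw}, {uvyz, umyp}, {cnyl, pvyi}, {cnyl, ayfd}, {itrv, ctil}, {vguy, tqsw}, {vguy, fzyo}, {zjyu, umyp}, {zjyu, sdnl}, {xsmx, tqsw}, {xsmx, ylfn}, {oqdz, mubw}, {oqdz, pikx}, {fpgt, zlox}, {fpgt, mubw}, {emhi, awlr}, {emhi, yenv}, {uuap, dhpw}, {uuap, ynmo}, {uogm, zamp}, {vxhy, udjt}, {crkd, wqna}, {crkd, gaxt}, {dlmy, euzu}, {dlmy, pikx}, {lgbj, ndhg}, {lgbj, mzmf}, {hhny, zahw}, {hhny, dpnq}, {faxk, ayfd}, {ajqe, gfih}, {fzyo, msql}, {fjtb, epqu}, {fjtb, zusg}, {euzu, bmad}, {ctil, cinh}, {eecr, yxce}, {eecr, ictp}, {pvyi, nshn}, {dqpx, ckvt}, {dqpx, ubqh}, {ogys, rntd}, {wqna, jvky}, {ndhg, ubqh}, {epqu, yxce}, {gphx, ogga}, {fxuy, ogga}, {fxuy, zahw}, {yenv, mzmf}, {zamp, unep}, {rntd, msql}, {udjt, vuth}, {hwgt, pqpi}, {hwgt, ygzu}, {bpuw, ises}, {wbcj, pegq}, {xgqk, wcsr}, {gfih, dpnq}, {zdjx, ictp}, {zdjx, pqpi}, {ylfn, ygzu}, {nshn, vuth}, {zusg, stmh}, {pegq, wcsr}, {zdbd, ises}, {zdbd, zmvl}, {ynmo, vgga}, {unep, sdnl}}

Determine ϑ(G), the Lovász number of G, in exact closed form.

deg(umyp) = 2; N(umyp) = {uvyz, zjyu}.
Vertex zdbd has 2 neighbors: ises, zmvl.
Vertex zahw has 2 neighbors: hhny, fxuy.
N(ymmu) = {qguf, awlr}, |N(ymmu)| = 2.
G on 91 vertices is 2-regular; a single 91-cycle (edge-transitive).
spec(A) ≈ [2.0, 1.995235, 1.980961, 1.957247, 1.924206, 1.881995, 1.830816, 1.770912, 1.702569, 1.626112, 1.541906, 1.450353, 1.351887, 1.24698, 1.136129, 1.019865, 0.898741, 0.773333, 0.644241, 0.512078, 0.377475, 0.241073, 0.103523, -0.034521, -0.172401, -0.309459, -0.445042, -0.578504, -0.70921, -0.836536, -0.959875, -1.07864, -1.192265, -1.300208, -1.401955, -1.497021, -1.584954, -1.665333, -1.737776, -1.801938, -1.857512, -1.904235, -1.941884, -1.970278, -1.989283, -1.998808] (distinct, 6 d.p.).
λ_max=2, λ_min=-2*cos(pi/91); ϑ = −91·λ_min/(λ_max−λ_min) = 91*cos(pi/91)/(cos(pi/91) + 1).
≈ 45.4864 (to 4 d.p.).
45 ≤ 91*cos(pi/91)/(cos(pi/91) + 1) ≤ 46: both strict.

91*cos(pi/91)/(cos(pi/91) + 1)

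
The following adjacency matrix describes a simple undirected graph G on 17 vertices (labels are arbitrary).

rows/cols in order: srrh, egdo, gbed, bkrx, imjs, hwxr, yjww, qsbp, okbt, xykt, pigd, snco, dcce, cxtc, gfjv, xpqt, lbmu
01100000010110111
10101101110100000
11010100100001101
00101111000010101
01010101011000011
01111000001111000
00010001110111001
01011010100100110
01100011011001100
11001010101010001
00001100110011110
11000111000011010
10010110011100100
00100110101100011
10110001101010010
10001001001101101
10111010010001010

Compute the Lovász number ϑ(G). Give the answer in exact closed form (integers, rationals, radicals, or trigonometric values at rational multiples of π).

N(xpqt) = {srrh, imjs, qsbp, pigd, snco, cxtc, gfjv, lbmu}, |N(xpqt)| = 8.
deg(snco) = 8; N(snco) = {srrh, egdo, hwxr, yjww, qsbp, dcce, cxtc, xpqt}.
deg(qsbp) = 8; N(qsbp) = {egdo, bkrx, imjs, yjww, okbt, snco, gfjv, xpqt}.
Vertex gfjv has 8 neighbors: srrh, gbed, bkrx, qsbp, okbt, pigd, dcce, xpqt.
8-regular, N=17; strongly regular (17,8,3,4).
Distinct eigenvalues (to 6 d.p.): [8.0, 1.561553, -2.561553].
λ_max=8, λ_min=-sqrt(17)/2 - 1/2; ϑ = −17·λ_min/(λ_max−λ_min) = sqrt(17).
= 4.123105626… (decimal).

sqrt(17)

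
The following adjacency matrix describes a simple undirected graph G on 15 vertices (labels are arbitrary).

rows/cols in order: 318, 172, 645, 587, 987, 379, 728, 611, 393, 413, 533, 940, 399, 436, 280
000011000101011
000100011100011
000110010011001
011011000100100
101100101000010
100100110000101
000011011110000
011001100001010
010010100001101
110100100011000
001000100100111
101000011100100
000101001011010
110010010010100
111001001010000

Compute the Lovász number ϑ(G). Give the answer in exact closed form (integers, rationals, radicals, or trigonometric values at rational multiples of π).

N(413) = {318, 172, 587, 728, 533, 940}, |N(413)| = 6.
deg(172) = 6; N(172) = {587, 611, 393, 413, 436, 280}.
deg(587) = 6; N(587) = {172, 645, 987, 379, 413, 399}.
Vertex 280 has 6 neighbors: 318, 172, 645, 379, 393, 533.
6-regular, N=15; Kneser-type, 2-subsets of [6].
The 3 distinct eigenvalues: [6.0, 1.0, -3.0].
λ_max=6, λ_min=-3; ϑ = −15·λ_min/(λ_max−λ_min) = 5.
= 5.0000000… (decimal).

5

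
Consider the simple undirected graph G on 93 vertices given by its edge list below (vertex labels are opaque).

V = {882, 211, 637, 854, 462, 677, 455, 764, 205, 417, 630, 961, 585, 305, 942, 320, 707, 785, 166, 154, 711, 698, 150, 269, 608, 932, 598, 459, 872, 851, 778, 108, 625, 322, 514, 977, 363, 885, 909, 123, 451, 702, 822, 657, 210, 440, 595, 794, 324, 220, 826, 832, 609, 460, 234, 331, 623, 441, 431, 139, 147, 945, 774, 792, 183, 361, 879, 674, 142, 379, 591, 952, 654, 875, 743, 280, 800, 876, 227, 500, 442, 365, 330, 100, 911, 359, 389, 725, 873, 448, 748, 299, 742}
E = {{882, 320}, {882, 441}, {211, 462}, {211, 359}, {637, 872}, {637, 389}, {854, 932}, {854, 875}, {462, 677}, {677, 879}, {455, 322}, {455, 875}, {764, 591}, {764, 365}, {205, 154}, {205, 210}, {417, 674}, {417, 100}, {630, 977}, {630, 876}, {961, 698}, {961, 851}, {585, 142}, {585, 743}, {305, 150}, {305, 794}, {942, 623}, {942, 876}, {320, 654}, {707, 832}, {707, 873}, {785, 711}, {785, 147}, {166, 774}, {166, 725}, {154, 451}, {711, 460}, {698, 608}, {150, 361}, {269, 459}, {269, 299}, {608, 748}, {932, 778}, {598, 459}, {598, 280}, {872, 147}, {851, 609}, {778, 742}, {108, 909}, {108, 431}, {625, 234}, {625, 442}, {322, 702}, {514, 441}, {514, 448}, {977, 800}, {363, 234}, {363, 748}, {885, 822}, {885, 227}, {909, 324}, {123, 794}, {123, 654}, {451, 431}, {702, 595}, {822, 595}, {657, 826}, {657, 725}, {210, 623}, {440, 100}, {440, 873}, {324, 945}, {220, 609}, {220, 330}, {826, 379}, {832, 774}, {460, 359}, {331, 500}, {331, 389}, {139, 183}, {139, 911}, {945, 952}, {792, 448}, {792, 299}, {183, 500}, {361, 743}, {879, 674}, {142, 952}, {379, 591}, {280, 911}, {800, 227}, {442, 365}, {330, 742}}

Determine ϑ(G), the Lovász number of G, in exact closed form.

93*cos(pi/93)/(cos(pi/93) + 1)

Vertex 764 has 2 neighbors: 591, 365.
deg(440) = 2; N(440) = {100, 873}.
deg(698) = 2; N(698) = {961, 608}.
N(455) = {322, 875}, |N(455)| = 2.
2-regular, N=93; this is C_{93}, the 93-cycle.
The 47 distinct eigenvalues: [2.0, 1.995, 1.982, 1.959, 1.927, 1.887, 1.838, 1.78, 1.715, 1.642, 1.561, 1.473, 1.378, 1.277, 1.17, 1.058, 0.941, 0.82, 0.695, 0.566, 0.436, 0.303, 0.169, 0.034, -0.101, -0.236, -0.369, -0.501, -0.631, -0.758, -0.881, -1.0, -1.115, -1.224, -1.328, -1.426, -1.518, -1.602, -1.679, -1.749, -1.81, -1.864, -1.908, -1.944, -1.972, -1.99, -1.999].
−93·(-2*cos(pi/93)) / ((2)−(-2*cos(pi/93))) = 93*cos(pi/93)/(cos(pi/93) + 1) = ϑ(G).
= 46.48673… (decimal).
α=46, χ(Ḡ)=47; ϑ=93*cos(pi/93)/(cos(pi/93) + 1) lies between (both strict).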